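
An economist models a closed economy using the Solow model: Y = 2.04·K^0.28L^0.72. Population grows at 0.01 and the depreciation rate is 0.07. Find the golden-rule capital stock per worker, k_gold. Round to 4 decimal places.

k_gold ≈ 15.3353

Break-even investment rate: n + δ = 0.01 + 0.07 = 0.08.
Maximizing c = f(k) − (n+δ)·k gives f'(k) = n+δ, i.e. 0.28·2.04·k^(0.28−1) = 0.08, so k_gold = (0.28·2.04/0.08)^(1/0.72) ≈ 15.3353.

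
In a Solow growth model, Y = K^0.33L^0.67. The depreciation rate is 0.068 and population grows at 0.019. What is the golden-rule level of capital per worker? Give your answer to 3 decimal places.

Capital per worker breaks even when investment replaces (n + δ)·k; here n + δ = 0.087.
Maximizing c = f(k) − (n+δ)·k gives f'(k) = n+δ, i.e. 0.33·k^(0.33−1) = 0.087, so k_gold = (0.33/0.087)^(1/0.67) ≈ 7.3143.

k_gold ≈ 7.314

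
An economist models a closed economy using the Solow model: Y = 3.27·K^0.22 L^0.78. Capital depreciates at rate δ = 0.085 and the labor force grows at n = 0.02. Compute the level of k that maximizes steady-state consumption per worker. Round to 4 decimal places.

k_gold ≈ 11.7900

n + δ = 0.02 + 0.085 = 0.105.
Golden rule sets MPK = n+δ: 0.22·3.27·k^(0.22−1) = 0.105, so k_gold = (0.22·3.27/0.105)^(1/0.78) ≈ 11.7900.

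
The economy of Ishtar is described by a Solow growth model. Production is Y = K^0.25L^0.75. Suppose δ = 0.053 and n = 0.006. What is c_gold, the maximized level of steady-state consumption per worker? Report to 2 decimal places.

c_gold ≈ 1.21

n + δ = 0.006 + 0.053 = 0.059.
Setting f'(k) = n+δ gives 0.25·k^(0.25−1) = 0.059, hence k_gold = (0.25/0.059)^(1/0.75) ≈ 6.8567.
y_gold = 6.8567^0.25 ≈ 1.6182.
c_gold = y_gold − (n+δ)·k_gold = 1.6182 − 0.059·6.8567 ≈ 1.2136.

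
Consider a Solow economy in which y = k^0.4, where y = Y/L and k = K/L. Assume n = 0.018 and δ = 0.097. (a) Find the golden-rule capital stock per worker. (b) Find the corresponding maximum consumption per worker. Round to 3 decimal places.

(a) k_gold ≈ 7.985; (b) c_gold ≈ 1.377

The effective depreciation rate is n + δ = 0.018 + 0.097 = 0.115.
Golden rule sets MPK = n+δ: 0.4·k^(0.4−1) = 0.115, so k_gold = (0.4/0.115)^(1/0.6) ≈ 7.9849.
y_gold = 7.9849^0.4 ≈ 2.2957; c_gold = y_gold − 0.115·k_gold ≈ 1.3774.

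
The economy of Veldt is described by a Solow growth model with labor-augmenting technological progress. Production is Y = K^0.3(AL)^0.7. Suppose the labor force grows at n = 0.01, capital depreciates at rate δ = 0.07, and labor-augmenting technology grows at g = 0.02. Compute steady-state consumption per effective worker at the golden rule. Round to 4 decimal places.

Capital per effective worker breaks even when investment replaces (n + g + δ)·k; here n + g + δ = 0.1.
Maximizing c = f(k) − (n+g+δ)·k gives f'(k) = n+g+δ, i.e. 0.3·k^(0.3−1) = 0.1, so k_gold = (0.3/0.1)^(1/0.7) ≈ 4.8040.
y_gold = 4.8040^0.3 ≈ 1.6013.
c_gold = y_gold − (n+g+δ)·k_gold = 1.6013 − 0.1·4.8040 ≈ 1.1209.

c_gold ≈ 1.1209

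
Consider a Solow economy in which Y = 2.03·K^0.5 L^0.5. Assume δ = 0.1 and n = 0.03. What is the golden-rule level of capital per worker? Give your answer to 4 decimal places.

Capital per worker breaks even when investment replaces (n + δ)·k; here n + δ = 0.13.
Setting f'(k) = n+δ gives 0.5·2.03·k^(0.5−1) = 0.13, hence k_gold = (0.5·2.03/0.13)^(1/0.5) ≈ 60.9601.

k_gold ≈ 60.9601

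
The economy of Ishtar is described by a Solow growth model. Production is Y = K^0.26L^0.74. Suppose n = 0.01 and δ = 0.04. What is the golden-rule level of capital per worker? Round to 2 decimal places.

k_gold ≈ 9.28

The effective depreciation rate is n + δ = 0.01 + 0.04 = 0.05.
At the golden rule the marginal product of capital equals n+δ: 0.26·k^(0.26−1) = 0.05. Solving, k_gold = (0.26/0.05)^(1/0.74) ≈ 9.2805.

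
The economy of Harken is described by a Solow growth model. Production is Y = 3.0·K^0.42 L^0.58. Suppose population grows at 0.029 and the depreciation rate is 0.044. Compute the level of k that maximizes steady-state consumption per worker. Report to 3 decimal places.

k_gold ≈ 135.782

The effective depreciation rate is n + δ = 0.029 + 0.044 = 0.073.
At the golden rule the marginal product of capital equals n+δ: 0.42·3.0·k^(0.42−1) = 0.073. Solving, k_gold = (0.42·3.0/0.073)^(1/0.58) ≈ 135.7816.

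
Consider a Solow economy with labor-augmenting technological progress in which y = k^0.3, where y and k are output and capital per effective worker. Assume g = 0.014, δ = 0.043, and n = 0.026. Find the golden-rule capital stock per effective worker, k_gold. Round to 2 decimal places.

n + g + δ = 0.026 + 0.014 + 0.043 = 0.083.
Golden rule sets MPK = n+g+δ: 0.3·k^(0.3−1) = 0.083, so k_gold = (0.3/0.083)^(1/0.7) ≈ 6.2691.

k_gold ≈ 6.27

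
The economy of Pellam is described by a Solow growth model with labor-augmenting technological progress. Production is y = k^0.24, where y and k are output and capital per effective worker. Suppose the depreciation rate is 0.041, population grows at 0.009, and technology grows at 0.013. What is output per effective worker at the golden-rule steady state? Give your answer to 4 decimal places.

Break-even investment rate: n + g + δ = 0.009 + 0.013 + 0.041 = 0.063.
At the golden rule the marginal product of capital equals n+g+δ: 0.24·k^(0.24−1) = 0.063. Solving, k_gold = (0.24/0.063)^(1/0.76) ≈ 5.8117.
Output: y_gold = k_gold^0.24 = 5.8117^0.24 ≈ 1.5256.

y_gold ≈ 1.5256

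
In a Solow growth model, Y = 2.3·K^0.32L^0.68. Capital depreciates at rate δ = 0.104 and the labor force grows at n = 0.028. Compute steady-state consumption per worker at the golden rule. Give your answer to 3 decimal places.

n + δ = 0.028 + 0.104 = 0.132.
Maximizing c = f(k) − (n+δ)·k gives f'(k) = n+δ, i.e. 0.32·2.3·k^(0.32−1) = 0.132, so k_gold = (0.32·2.3/0.132)^(1/0.68) ≈ 12.5172.
y_gold = 2.3·12.5172^0.32 ≈ 5.1633.
c_gold = y_gold − (n+δ)·k_gold = 5.1633 − 0.132·12.5172 ≈ 3.5111.

c_gold ≈ 3.511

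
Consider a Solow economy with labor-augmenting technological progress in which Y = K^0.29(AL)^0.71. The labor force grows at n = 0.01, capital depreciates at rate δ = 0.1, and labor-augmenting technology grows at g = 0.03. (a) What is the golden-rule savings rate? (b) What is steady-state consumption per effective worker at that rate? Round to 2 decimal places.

The effective depreciation rate is n + g + δ = 0.01 + 0.03 + 0.1 = 0.14.
For Cobb-Douglas, s_gold equals capital's share: s_gold = 0.29.
At the golden rule the marginal product of capital equals n+g+δ: 0.29·k^(0.29−1) = 0.14. Solving, k_gold = (0.29/0.14)^(1/0.71) ≈ 2.7890.
y_gold = 2.7890^0.29 ≈ 1.3464; c_gold = (1−0.29)·y_gold ≈ 0.9560.

(a) s_gold = 0.29; (b) c_gold ≈ 0.96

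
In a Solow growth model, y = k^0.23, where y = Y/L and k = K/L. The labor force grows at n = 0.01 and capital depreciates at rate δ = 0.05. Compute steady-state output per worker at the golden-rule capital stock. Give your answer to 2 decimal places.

Capital per worker breaks even when investment replaces (n + δ)·k; here n + δ = 0.06.
Maximizing c = f(k) − (n+δ)·k gives f'(k) = n+δ, i.e. 0.23·k^(0.23−1) = 0.06, so k_gold = (0.23/0.06)^(1/0.77) ≈ 5.7265.
Output: y_gold = k_gold^0.23 = 5.7265^0.23 ≈ 1.4939.

y_gold ≈ 1.49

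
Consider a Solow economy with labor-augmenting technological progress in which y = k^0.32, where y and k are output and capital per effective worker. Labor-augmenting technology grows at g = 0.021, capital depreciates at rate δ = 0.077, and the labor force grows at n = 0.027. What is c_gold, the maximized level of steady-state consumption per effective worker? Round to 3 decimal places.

c_gold ≈ 1.058

Capital per effective worker breaks even when investment replaces (n + g + δ)·k; here n + g + δ = 0.125.
At the golden rule the marginal product of capital equals n+g+δ: 0.32·k^(0.32−1) = 0.125. Solving, k_gold = (0.32/0.125)^(1/0.68) ≈ 3.9843.
y_gold = 3.9843^0.32 ≈ 1.5564.
c_gold = y_gold − (n+g+δ)·k_gold = 1.5564 − 0.125·3.9843 ≈ 1.0583.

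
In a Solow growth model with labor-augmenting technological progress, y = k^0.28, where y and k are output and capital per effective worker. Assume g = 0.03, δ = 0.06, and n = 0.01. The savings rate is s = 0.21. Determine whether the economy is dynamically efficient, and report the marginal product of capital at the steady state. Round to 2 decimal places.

Capital per effective worker breaks even when investment replaces (n + g + δ)·k; here n + g + δ = 0.1.
Steady-state k*: s·k^0.28 = 0.1·k gives k* = (0.21/0.1)^(1/0.72) ≈ 2.8024.
MPK = 0.28·2.8024^(-0.72) ≈ 0.1333.
MPK > n+g+δ = 0.1, so the economy is dynamically efficient (under-saving).

dynamically efficient; MPK ≈ 0.13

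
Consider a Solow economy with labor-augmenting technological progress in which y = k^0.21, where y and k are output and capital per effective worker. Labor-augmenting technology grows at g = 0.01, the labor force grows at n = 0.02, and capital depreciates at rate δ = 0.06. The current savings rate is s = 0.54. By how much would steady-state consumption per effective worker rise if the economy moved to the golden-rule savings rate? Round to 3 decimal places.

The effective depreciation rate is n + g + δ = 0.02 + 0.01 + 0.06 = 0.09.
Current steady state (s = 0.54): k* = (0.54/0.09)^(1/0.79) ≈ 9.6605, y* = 9.6605^0.21 ≈ 1.6101, c* = (1−0.54)·1.6101 ≈ 0.7406.
Golden rule sets MPK = n+g+δ: 0.21·k^(0.21−1) = 0.09, so k_gold = (0.21/0.09)^(1/0.79) ≈ 2.9228.
y_gold = 2.9228^0.21 ≈ 1.2526, c_gold = y_gold − 0.09·k_gold ≈ 0.9896.
Gain: Δc = 0.9896 − 0.7406 ≈ 0.2489.

Δc ≈ 0.249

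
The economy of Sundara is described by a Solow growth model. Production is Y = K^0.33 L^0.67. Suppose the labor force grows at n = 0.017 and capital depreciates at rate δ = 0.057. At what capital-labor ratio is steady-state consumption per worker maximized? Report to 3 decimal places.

k_gold ≈ 9.313

Capital per worker breaks even when investment replaces (n + δ)·k; here n + δ = 0.074.
Maximizing c = f(k) − (n+δ)·k gives f'(k) = n+δ, i.e. 0.33·k^(0.33−1) = 0.074, so k_gold = (0.33/0.074)^(1/0.67) ≈ 9.3127.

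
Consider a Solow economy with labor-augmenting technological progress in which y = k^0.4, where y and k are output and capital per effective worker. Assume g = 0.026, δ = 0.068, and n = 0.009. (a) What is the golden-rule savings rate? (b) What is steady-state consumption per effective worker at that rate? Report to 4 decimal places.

n + g + δ = 0.009 + 0.026 + 0.068 = 0.103.
For Cobb-Douglas, s_gold equals capital's share: s_gold = 0.4.
Maximizing c = f(k) − (n+g+δ)·k gives f'(k) = n+g+δ, i.e. 0.4·k^(0.4−1) = 0.103, so k_gold = (0.4/0.103)^(1/0.6) ≈ 9.5948.
y_gold = 9.5948^0.4 ≈ 2.4707; c_gold = (1−0.4)·y_gold ≈ 1.4824.

(a) s_gold = 0.4000; (b) c_gold ≈ 1.4824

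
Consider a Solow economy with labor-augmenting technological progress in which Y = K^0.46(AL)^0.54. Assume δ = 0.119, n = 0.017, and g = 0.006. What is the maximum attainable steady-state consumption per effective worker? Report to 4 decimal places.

Break-even investment rate: n + g + δ = 0.017 + 0.006 + 0.119 = 0.142.
Golden rule sets MPK = n+g+δ: 0.46·k^(0.46−1) = 0.142, so k_gold = (0.46/0.142)^(1/0.54) ≈ 8.8169.
y_gold = 8.8169^0.46 ≈ 2.7217.
c_gold = y_gold − (n+g+δ)·k_gold = 2.7217 − 0.142·8.8169 ≈ 1.4697.

c_gold ≈ 1.4697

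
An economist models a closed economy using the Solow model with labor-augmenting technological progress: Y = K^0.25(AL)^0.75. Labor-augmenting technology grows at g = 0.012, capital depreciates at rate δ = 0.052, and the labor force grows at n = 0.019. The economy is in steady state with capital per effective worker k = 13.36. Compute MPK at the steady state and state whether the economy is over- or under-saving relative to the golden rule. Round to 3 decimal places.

over-saving; MPK ≈ 0.036

Break-even investment rate: n + g + δ = 0.019 + 0.012 + 0.052 = 0.083.
MPK = 0.25·k^(0.25−1) = 0.25·13.36^(-0.75) ≈ 0.0358.
MPK < 0.083, so the economy is dynamically inefficient (over-saving).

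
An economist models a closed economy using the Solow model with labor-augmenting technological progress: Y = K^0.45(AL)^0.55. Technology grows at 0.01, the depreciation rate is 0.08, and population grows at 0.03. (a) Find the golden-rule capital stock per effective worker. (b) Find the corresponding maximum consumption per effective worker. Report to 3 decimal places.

Break-even investment rate: n + g + δ = 0.03 + 0.01 + 0.08 = 0.12.
At the golden rule the marginal product of capital equals n+g+δ: 0.45·k^(0.45−1) = 0.12. Solving, k_gold = (0.45/0.12)^(1/0.55) ≈ 11.0584.
y_gold = 11.0584^0.45 ≈ 2.9489; c_gold = y_gold − 0.12·k_gold ≈ 1.6219.

(a) k_gold ≈ 11.058; (b) c_gold ≈ 1.622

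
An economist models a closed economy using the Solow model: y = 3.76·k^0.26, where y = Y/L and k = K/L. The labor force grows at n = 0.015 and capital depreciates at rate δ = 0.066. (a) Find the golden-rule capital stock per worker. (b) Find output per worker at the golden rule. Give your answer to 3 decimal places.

Capital per worker breaks even when investment replaces (n + δ)·k; here n + δ = 0.081.
At the golden rule the marginal product of capital equals n+δ: 0.26·3.76·k^(0.26−1) = 0.081. Solving, k_gold = (0.26·3.76/0.081)^(1/0.74) ≈ 28.9551.
y_gold = 3.76·28.9551^0.26 ≈ 9.0206.

(a) k_gold ≈ 28.955; (b) y_gold ≈ 9.021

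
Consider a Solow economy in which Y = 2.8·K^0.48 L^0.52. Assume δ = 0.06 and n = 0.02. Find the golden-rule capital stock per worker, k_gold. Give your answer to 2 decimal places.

Capital per worker breaks even when investment replaces (n + δ)·k; here n + δ = 0.08.
At the golden rule the marginal product of capital equals n+δ: 0.48·2.8·k^(0.48−1) = 0.08. Solving, k_gold = (0.48·2.8/0.08)^(1/0.52) ≈ 227.1768.

k_gold ≈ 227.18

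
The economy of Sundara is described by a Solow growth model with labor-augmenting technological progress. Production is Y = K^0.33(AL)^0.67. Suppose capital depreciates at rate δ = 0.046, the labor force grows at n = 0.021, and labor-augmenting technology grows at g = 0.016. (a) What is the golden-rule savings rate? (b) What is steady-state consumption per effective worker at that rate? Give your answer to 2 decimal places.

Capital per effective worker breaks even when investment replaces (n + g + δ)·k; here n + g + δ = 0.083.
For Cobb-Douglas, s_gold equals capital's share: s_gold = 0.33.
At the golden rule the marginal product of capital equals n+g+δ: 0.33·k^(0.33−1) = 0.083. Solving, k_gold = (0.33/0.083)^(1/0.67) ≈ 7.8466.
y_gold = 7.8466^0.33 ≈ 1.9735; c_gold = (1−0.33)·y_gold ≈ 1.3223.

(a) s_gold = 0.33; (b) c_gold ≈ 1.32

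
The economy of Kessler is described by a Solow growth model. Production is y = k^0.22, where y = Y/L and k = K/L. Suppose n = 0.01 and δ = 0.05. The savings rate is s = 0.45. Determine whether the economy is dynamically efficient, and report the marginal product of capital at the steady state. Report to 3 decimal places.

The effective depreciation rate is n + δ = 0.01 + 0.05 = 0.06.
Steady-state k*: s·k^0.22 = 0.06·k gives k* = (0.45/0.06)^(1/0.78) ≈ 13.2396.
MPK = 0.22·13.2396^(-0.78) ≈ 0.0293.
MPK < n+δ = 0.06, so the economy is dynamically inefficient (over-saving).

dynamically inefficient; MPK ≈ 0.029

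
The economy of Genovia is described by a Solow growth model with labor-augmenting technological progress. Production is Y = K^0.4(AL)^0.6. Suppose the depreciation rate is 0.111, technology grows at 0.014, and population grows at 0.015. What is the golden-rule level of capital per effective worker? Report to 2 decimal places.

k_gold ≈ 5.75

Break-even investment rate: n + g + δ = 0.015 + 0.014 + 0.111 = 0.14.
Golden rule sets MPK = n+g+δ: 0.4·k^(0.4−1) = 0.14, so k_gold = (0.4/0.14)^(1/0.6) ≈ 5.7529.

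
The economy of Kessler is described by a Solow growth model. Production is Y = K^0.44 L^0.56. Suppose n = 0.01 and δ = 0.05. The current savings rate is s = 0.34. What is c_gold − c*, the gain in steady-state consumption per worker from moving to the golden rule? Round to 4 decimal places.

Δc ≈ 0.1006

The effective depreciation rate is n + δ = 0.01 + 0.05 = 0.06.
Current steady state (s = 0.34): k* = (0.34/0.06)^(1/0.56) ≈ 22.1426, y* = 22.1426^0.44 ≈ 3.9075, c* = (1−0.34)·3.9075 ≈ 2.5790.
Setting f'(k) = n+δ gives 0.44·k^(0.44−1) = 0.06, hence k_gold = (0.44/0.06)^(1/0.56) ≈ 35.0898.
y_gold = 35.0898^0.44 ≈ 4.7850, c_gold = y_gold − 0.06·k_gold ≈ 2.6796.
Gain: Δc = 2.6796 − 2.5790 ≈ 0.1006.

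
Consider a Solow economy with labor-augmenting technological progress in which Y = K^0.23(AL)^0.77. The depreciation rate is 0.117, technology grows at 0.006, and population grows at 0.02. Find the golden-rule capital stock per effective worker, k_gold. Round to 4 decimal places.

The effective depreciation rate is n + g + δ = 0.02 + 0.006 + 0.117 = 0.143.
Setting f'(k) = n+g+δ gives 0.23·k^(0.23−1) = 0.143, hence k_gold = (0.23/0.143)^(1/0.77) ≈ 1.8537.

k_gold ≈ 1.8537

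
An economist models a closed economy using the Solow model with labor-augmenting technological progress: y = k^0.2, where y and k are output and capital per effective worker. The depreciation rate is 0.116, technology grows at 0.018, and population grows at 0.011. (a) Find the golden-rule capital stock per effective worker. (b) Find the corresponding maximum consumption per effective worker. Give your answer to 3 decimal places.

(a) k_gold ≈ 1.495; (b) c_gold ≈ 0.867

The effective depreciation rate is n + g + δ = 0.011 + 0.018 + 0.116 = 0.145.
At the golden rule the marginal product of capital equals n+g+δ: 0.2·k^(0.2−1) = 0.145. Solving, k_gold = (0.2/0.145)^(1/0.8) ≈ 1.4948.
y_gold = 1.4948^0.2 ≈ 1.0837; c_gold = y_gold − 0.145·k_gold ≈ 0.8670.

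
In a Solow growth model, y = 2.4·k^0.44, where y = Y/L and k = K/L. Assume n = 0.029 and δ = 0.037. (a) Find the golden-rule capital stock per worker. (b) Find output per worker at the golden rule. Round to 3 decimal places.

n + δ = 0.029 + 0.037 = 0.066.
At the golden rule the marginal product of capital equals n+δ: 0.44·2.4·k^(0.44−1) = 0.066. Solving, k_gold = (0.44·2.4/0.066)^(1/0.56) ≈ 141.3235.
y_gold = 2.4·141.3235^0.44 ≈ 21.1985.

(a) k_gold ≈ 141.323; (b) y_gold ≈ 21.199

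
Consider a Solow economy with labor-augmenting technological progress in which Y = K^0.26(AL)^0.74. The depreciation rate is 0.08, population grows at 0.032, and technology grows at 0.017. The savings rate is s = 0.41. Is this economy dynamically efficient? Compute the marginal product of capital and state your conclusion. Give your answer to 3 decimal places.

n + g + δ = 0.032 + 0.017 + 0.08 = 0.129.
Steady-state k*: s·k^0.26 = 0.129·k gives k* = (0.41/0.129)^(1/0.74) ≈ 4.7713.
MPK = 0.26·4.7713^(-0.74) ≈ 0.0818.
MPK < n+g+δ = 0.129, so the economy is dynamically inefficient (over-saving).

dynamically inefficient; MPK ≈ 0.082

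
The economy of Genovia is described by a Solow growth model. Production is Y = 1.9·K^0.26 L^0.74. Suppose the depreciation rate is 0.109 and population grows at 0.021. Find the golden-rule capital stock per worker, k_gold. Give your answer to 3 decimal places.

n + δ = 0.021 + 0.109 = 0.13.
Maximizing c = f(k) − (n+δ)·k gives f'(k) = n+δ, i.e. 0.26·1.9·k^(0.26−1) = 0.13, so k_gold = (0.26·1.9/0.13)^(1/0.74) ≈ 6.0742.

k_gold ≈ 6.074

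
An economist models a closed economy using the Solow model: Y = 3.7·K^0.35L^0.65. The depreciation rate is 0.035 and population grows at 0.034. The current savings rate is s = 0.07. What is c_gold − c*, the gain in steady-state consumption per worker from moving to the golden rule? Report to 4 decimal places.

Δc ≈ 4.6482

The effective depreciation rate is n + δ = 0.034 + 0.035 = 0.069.
Current steady state (s = 0.07): k* = (0.07·3.7/0.069)^(1/0.65) ≈ 7.6519, y* = 3.7·7.6519^0.35 ≈ 7.5426, c* = (1−0.07)·7.5426 ≈ 7.0146.
Setting f'(k) = n+δ gives 0.35·3.7·k^(0.35−1) = 0.069, hence k_gold = (0.35·3.7/0.069)^(1/0.65) ≈ 91.0141.
y_gold = 3.7·91.0141^0.35 ≈ 17.9428, c_gold = y_gold − 0.069·k_gold ≈ 11.6628.
Gain: Δc = 11.6628 − 7.0146 ≈ 4.6482.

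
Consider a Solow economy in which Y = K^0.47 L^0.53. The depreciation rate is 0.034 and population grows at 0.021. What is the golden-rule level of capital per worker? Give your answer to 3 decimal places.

k_gold ≈ 57.278

Capital per worker breaks even when investment replaces (n + δ)·k; here n + δ = 0.055.
Golden rule sets MPK = n+δ: 0.47·k^(0.47−1) = 0.055, so k_gold = (0.47/0.055)^(1/0.53) ≈ 57.2784.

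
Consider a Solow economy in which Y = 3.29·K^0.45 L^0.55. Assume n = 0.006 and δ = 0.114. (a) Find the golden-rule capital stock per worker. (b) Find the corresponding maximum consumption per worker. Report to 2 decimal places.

(a) k_gold ≈ 96.39; (b) c_gold ≈ 14.14

The effective depreciation rate is n + δ = 0.006 + 0.114 = 0.12.
At the golden rule the marginal product of capital equals n+δ: 0.45·3.29·k^(0.45−1) = 0.12. Solving, k_gold = (0.45·3.29/0.12)^(1/0.55) ≈ 96.3939.
y_gold = 3.29·96.3939^0.45 ≈ 25.7050; c_gold = y_gold − 0.12·k_gold ≈ 14.1378.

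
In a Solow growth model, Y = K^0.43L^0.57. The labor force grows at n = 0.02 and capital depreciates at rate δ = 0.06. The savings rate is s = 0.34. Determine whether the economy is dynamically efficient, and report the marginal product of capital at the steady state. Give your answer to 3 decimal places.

The effective depreciation rate is n + δ = 0.02 + 0.06 = 0.08.
Steady-state k*: s·k^0.43 = 0.08·k gives k* = (0.34/0.08)^(1/0.57) ≈ 12.6601.
MPK = 0.43·12.6601^(-0.57) ≈ 0.1012.
MPK > n+δ = 0.08, so the economy is dynamically efficient (under-saving).

dynamically efficient; MPK ≈ 0.101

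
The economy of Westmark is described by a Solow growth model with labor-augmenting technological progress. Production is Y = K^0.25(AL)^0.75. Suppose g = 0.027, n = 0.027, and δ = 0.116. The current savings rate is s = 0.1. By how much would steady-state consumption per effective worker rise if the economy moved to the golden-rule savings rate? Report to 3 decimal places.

Δc ≈ 0.099

The effective depreciation rate is n + g + δ = 0.027 + 0.027 + 0.116 = 0.17.
Current steady state (s = 0.1): k* = (0.1/0.17)^(1/0.75) ≈ 0.4929, y* = 0.4929^0.25 ≈ 0.8379, c* = (1−0.1)·0.8379 ≈ 0.7541.
Golden rule sets MPK = n+g+δ: 0.25·k^(0.25−1) = 0.17, so k_gold = (0.25/0.17)^(1/0.75) ≈ 1.6723.
y_gold = 1.6723^0.25 ≈ 1.1372, c_gold = y_gold − 0.17·k_gold ≈ 0.8529.
Gain: Δc = 0.8529 − 0.7541 ≈ 0.0988.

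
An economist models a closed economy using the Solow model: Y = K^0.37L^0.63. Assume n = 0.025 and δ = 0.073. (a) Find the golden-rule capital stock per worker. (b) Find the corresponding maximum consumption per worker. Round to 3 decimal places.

(a) k_gold ≈ 8.238; (b) c_gold ≈ 1.375

n + δ = 0.025 + 0.073 = 0.098.
At the golden rule the marginal product of capital equals n+δ: 0.37·k^(0.37−1) = 0.098. Solving, k_gold = (0.37/0.098)^(1/0.63) ≈ 8.2382.
y_gold = 8.2382^0.37 ≈ 2.1820; c_gold = y_gold − 0.098·k_gold ≈ 1.3747.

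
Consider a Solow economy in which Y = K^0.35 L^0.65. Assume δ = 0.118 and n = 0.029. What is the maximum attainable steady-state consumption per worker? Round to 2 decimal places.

c_gold ≈ 1.04

n + δ = 0.029 + 0.118 = 0.147.
Maximizing c = f(k) − (n+δ)·k gives f'(k) = n+δ, i.e. 0.35·k^(0.35−1) = 0.147, so k_gold = (0.35/0.147)^(1/0.65) ≈ 3.7985.
y_gold = 3.7985^0.35 ≈ 1.5954.
c_gold = y_gold − (n+δ)·k_gold = 1.5954 − 0.147·3.7985 ≈ 1.0370.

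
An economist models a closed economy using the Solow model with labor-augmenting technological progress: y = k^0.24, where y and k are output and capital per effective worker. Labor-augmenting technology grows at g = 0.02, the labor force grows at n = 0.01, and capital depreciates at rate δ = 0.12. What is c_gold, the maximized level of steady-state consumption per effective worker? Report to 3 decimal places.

n + g + δ = 0.01 + 0.02 + 0.12 = 0.15.
Golden rule sets MPK = n+g+δ: 0.24·k^(0.24−1) = 0.15, so k_gold = (0.24/0.15)^(1/0.76) ≈ 1.8560.
y_gold = 1.8560^0.24 ≈ 1.1600.
c_gold = y_gold − (n+g+δ)·k_gold = 1.1600 − 0.15·1.8560 ≈ 0.8816.

c_gold ≈ 0.882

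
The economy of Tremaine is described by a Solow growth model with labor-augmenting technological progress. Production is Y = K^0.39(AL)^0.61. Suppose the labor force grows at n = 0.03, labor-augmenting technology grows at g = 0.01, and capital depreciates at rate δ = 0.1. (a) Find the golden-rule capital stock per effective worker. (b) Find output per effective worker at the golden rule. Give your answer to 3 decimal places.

(a) k_gold ≈ 5.363; (b) y_gold ≈ 1.925

The effective depreciation rate is n + g + δ = 0.03 + 0.01 + 0.1 = 0.14.
Setting f'(k) = n+g+δ gives 0.39·k^(0.39−1) = 0.14, hence k_gold = (0.39/0.14)^(1/0.61) ≈ 5.3630.
y_gold = 5.3630^0.39 ≈ 1.9252.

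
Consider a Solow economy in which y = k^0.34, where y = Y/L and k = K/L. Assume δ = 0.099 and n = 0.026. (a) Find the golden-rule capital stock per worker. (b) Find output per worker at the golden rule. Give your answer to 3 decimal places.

(a) k_gold ≈ 4.554; (b) y_gold ≈ 1.674

n + δ = 0.026 + 0.099 = 0.125.
At the golden rule the marginal product of capital equals n+δ: 0.34·k^(0.34−1) = 0.125. Solving, k_gold = (0.34/0.125)^(1/0.66) ≈ 4.5545.
y_gold = 4.5545^0.34 ≈ 1.6744.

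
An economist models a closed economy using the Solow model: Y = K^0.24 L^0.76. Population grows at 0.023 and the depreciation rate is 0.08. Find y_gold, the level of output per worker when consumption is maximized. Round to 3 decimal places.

The effective depreciation rate is n + δ = 0.023 + 0.08 = 0.103.
Setting f'(k) = n+δ gives 0.24·k^(0.24−1) = 0.103, hence k_gold = (0.24/0.103)^(1/0.76) ≈ 3.0436.
Output: y_gold = k_gold^0.24 = 3.0436^0.24 ≈ 1.3062.

y_gold ≈ 1.306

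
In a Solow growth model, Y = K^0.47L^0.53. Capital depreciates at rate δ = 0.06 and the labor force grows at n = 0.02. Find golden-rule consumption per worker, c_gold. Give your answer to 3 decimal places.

n + δ = 0.02 + 0.06 = 0.08.
Setting f'(k) = n+δ gives 0.47·k^(0.47−1) = 0.08, hence k_gold = (0.47/0.08)^(1/0.53) ≈ 28.2461.
y_gold = 28.2461^0.47 ≈ 4.8078.
c_gold = y_gold − (n+δ)·k_gold = 4.8078 − 0.08·28.2461 ≈ 2.5482.

c_gold ≈ 2.548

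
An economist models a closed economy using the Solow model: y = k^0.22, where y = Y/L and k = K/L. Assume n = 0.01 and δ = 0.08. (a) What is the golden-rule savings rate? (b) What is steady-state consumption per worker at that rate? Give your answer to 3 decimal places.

Break-even investment rate: n + δ = 0.01 + 0.08 = 0.09.
For Cobb-Douglas, s_gold equals capital's share: s_gold = 0.22.
Maximizing c = f(k) − (n+δ)·k gives f'(k) = n+δ, i.e. 0.22·k^(0.22−1) = 0.09, so k_gold = (0.22/0.09)^(1/0.78) ≈ 3.1453.
y_gold = 3.1453^0.22 ≈ 1.2867; c_gold = (1−0.22)·y_gold ≈ 1.0036.

(a) s_gold = 0.220; (b) c_gold ≈ 1.004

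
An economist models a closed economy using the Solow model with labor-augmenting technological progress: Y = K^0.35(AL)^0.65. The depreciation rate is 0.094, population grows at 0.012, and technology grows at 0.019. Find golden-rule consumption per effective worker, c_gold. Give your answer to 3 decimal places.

Capital per effective worker breaks even when investment replaces (n + g + δ)·k; here n + g + δ = 0.125.
At the golden rule the marginal product of capital equals n+g+δ: 0.35·k^(0.35−1) = 0.125. Solving, k_gold = (0.35/0.125)^(1/0.65) ≈ 4.8746.
y_gold = 4.8746^0.35 ≈ 1.7409.
c_gold = y_gold − (n+g+δ)·k_gold = 1.7409 − 0.125·4.8746 ≈ 1.1316.

c_gold ≈ 1.132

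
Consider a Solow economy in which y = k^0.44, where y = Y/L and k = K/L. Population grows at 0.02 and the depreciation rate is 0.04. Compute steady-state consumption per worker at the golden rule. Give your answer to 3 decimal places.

c_gold ≈ 2.680

n + δ = 0.02 + 0.04 = 0.06.
At the golden rule the marginal product of capital equals n+δ: 0.44·k^(0.44−1) = 0.06. Solving, k_gold = (0.44/0.06)^(1/0.56) ≈ 35.0898.
y_gold = 35.0898^0.44 ≈ 4.7850.
c_gold = y_gold − (n+δ)·k_gold = 4.7850 − 0.06·35.0898 ≈ 2.6796.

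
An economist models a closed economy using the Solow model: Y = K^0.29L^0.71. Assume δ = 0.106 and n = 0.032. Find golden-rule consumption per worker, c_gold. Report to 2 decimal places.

c_gold ≈ 0.96

Break-even investment rate: n + δ = 0.032 + 0.106 = 0.138.
At the golden rule the marginal product of capital equals n+δ: 0.29·k^(0.29−1) = 0.138. Solving, k_gold = (0.29/0.138)^(1/0.71) ≈ 2.8461.
y_gold = 2.8461^0.29 ≈ 1.3544.
c_gold = y_gold − (n+δ)·k_gold = 1.3544 − 0.138·2.8461 ≈ 0.9616.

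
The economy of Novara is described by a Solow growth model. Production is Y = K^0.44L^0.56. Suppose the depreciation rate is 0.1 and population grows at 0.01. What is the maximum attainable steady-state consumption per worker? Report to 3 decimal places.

Break-even investment rate: n + δ = 0.01 + 0.1 = 0.11.
Golden rule sets MPK = n+δ: 0.44·k^(0.44−1) = 0.11, so k_gold = (0.44/0.11)^(1/0.56) ≈ 11.8880.
y_gold = 11.8880^0.44 ≈ 2.9720.
c_gold = y_gold − (n+δ)·k_gold = 2.9720 − 0.11·11.8880 ≈ 1.6643.

c_gold ≈ 1.664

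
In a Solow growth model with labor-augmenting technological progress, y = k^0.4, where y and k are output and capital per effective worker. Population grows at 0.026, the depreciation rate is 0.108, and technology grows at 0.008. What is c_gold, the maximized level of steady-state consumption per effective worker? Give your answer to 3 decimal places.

c_gold ≈ 1.197

n + g + δ = 0.026 + 0.008 + 0.108 = 0.142.
At the golden rule the marginal product of capital equals n+g+δ: 0.4·k^(0.4−1) = 0.142. Solving, k_gold = (0.4/0.142)^(1/0.6) ≈ 5.6185.
y_gold = 5.6185^0.4 ≈ 1.9946.
c_gold = y_gold − (n+g+δ)·k_gold = 1.9946 − 0.142·5.6185 ≈ 1.1967.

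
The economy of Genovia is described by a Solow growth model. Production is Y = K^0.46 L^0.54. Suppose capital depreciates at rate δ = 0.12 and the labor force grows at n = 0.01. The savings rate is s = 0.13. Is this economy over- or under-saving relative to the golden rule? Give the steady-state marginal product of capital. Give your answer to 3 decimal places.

Break-even investment rate: n + δ = 0.01 + 0.12 = 0.13.
Steady-state k*: s·k^0.46 = 0.13·k gives k* = (0.13/0.13)^(1/0.54) ≈ 1.0000.
MPK = 0.46·1.0000^(-0.54) ≈ 0.4600.
MPK > n+δ = 0.13, so the economy is dynamically efficient (under-saving).

under-saving; MPK ≈ 0.460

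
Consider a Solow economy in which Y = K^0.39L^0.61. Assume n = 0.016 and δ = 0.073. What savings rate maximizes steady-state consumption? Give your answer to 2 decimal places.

s_gold = 0.39

The effective depreciation rate is n + δ = 0.016 + 0.073 = 0.089.
At the golden rule MPK = n+δ, and in any Cobb-Douglas steady state s = (n+δ)·k/y = MPK·k/y = capital's share 0.39.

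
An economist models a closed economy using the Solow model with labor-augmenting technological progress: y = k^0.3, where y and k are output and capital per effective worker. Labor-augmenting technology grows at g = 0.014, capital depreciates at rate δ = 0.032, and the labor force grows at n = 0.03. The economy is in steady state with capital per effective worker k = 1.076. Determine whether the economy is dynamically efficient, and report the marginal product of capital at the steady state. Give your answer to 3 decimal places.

dynamically efficient; MPK ≈ 0.285

Capital per effective worker breaks even when investment replaces (n + g + δ)·k; here n + g + δ = 0.076.
MPK = 0.3·k^(0.3−1) = 0.3·1.076^(-0.7) ≈ 0.2850.
MPK > 0.076, so the economy is dynamically efficient (under-saving).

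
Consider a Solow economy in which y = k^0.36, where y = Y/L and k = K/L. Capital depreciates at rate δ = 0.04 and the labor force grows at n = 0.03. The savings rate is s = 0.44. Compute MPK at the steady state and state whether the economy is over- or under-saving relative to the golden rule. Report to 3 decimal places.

Break-even investment rate: n + δ = 0.03 + 0.04 = 0.07.
Steady-state k*: s·k^0.36 = 0.07·k gives k* = (0.44/0.07)^(1/0.64) ≈ 17.6778.
MPK = 0.36·17.6778^(-0.64) ≈ 0.0573.
MPK < n+δ = 0.07, so the economy is dynamically inefficient (over-saving).

over-saving; MPK ≈ 0.057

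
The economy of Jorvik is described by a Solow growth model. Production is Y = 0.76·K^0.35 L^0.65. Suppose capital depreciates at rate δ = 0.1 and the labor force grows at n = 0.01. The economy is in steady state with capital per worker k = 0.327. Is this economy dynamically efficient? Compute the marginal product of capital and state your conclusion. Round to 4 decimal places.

n + δ = 0.01 + 0.1 = 0.11.
MPK = 0.35·0.76·k^(0.35−1) = 0.35·0.76·0.327^(-0.65) ≈ 0.5501.
MPK > 0.11, so the economy is dynamically efficient (under-saving).

dynamically efficient; MPK ≈ 0.5501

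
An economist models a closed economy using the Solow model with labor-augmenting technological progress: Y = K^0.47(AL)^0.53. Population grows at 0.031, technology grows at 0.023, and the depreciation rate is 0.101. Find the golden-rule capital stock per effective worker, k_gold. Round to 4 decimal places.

n + g + δ = 0.031 + 0.023 + 0.101 = 0.155.
Maximizing c = f(k) − (n+g+δ)·k gives f'(k) = n+g+δ, i.e. 0.47·k^(0.47−1) = 0.155, so k_gold = (0.47/0.155)^(1/0.53) ≈ 8.1095.

k_gold ≈ 8.1095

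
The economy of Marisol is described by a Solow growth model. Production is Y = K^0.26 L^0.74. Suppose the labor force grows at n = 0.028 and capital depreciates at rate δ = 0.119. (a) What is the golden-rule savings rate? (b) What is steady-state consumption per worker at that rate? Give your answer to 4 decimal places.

The effective depreciation rate is n + δ = 0.028 + 0.119 = 0.147.
For Cobb-Douglas, s_gold equals capital's share: s_gold = 0.26.
Maximizing c = f(k) − (n+δ)·k gives f'(k) = n+δ, i.e. 0.26·k^(0.26−1) = 0.147, so k_gold = (0.26/0.147)^(1/0.74) ≈ 2.1611.
y_gold = 2.1611^0.26 ≈ 1.2218; c_gold = (1−0.26)·y_gold ≈ 0.9042.

(a) s_gold = 0.2600; (b) c_gold ≈ 0.9042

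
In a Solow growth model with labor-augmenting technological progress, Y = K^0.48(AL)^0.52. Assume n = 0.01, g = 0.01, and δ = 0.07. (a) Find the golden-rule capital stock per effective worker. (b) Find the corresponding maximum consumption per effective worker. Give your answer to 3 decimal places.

n + g + δ = 0.01 + 0.01 + 0.07 = 0.09.
Maximizing c = f(k) − (n+g+δ)·k gives f'(k) = n+g+δ, i.e. 0.48·k^(0.48−1) = 0.09, so k_gold = (0.48/0.09)^(1/0.52) ≈ 25.0077.
y_gold = 25.0077^0.48 ≈ 4.6890; c_gold = y_gold − 0.09·k_gold ≈ 2.4383.

(a) k_gold ≈ 25.008; (b) c_gold ≈ 2.438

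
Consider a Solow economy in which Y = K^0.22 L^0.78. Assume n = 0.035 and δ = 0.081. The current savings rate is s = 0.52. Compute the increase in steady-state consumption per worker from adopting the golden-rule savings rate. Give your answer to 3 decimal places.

Δc ≈ 0.201

The effective depreciation rate is n + δ = 0.035 + 0.081 = 0.116.
Current steady state (s = 0.52): k* = (0.52/0.116)^(1/0.78) ≈ 6.8441, y* = 6.8441^0.22 ≈ 1.5268, c* = (1−0.52)·1.5268 ≈ 0.7328.
Maximizing c = f(k) − (n+δ)·k gives f'(k) = n+δ, i.e. 0.22·k^(0.22−1) = 0.116, so k_gold = (0.22/0.116)^(1/0.78) ≈ 2.2718.
y_gold = 2.2718^0.22 ≈ 1.1978, c_gold = y_gold − 0.116·k_gold ≈ 0.9343.
Gain: Δc = 0.9343 − 0.7328 ≈ 0.2015.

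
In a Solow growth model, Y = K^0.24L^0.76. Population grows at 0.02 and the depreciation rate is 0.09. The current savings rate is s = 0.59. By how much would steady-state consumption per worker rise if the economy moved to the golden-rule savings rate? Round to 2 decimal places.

The effective depreciation rate is n + δ = 0.02 + 0.09 = 0.11.
Current steady state (s = 0.59): k* = (0.59/0.11)^(1/0.76) ≈ 9.1162, y* = 9.1162^0.24 ≈ 1.6996, c* = (1−0.59)·1.6996 ≈ 0.6969.
Setting f'(k) = n+δ gives 0.24·k^(0.24−1) = 0.11, hence k_gold = (0.24/0.11)^(1/0.76) ≈ 2.7913.
y_gold = 2.7913^0.24 ≈ 1.2794, c_gold = y_gold − 0.11·k_gold ≈ 0.9723.
Gain: Δc = 0.9723 − 0.6969 ≈ 0.2755.

Δc ≈ 0.28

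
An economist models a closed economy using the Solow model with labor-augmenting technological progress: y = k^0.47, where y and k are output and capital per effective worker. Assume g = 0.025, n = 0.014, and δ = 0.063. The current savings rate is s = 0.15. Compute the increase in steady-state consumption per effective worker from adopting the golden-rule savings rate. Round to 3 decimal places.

The effective depreciation rate is n + g + δ = 0.014 + 0.025 + 0.063 = 0.102.
Current steady state (s = 0.15): k* = (0.15/0.102)^(1/0.53) ≈ 2.0702, y* = 2.0702^0.47 ≈ 1.4078, c* = (1−0.15)·1.4078 ≈ 1.1966.
Golden rule sets MPK = n+g+δ: 0.47·k^(0.47−1) = 0.102, so k_gold = (0.47/0.102)^(1/0.53) ≈ 17.8600.
y_gold = 17.8600^0.47 ≈ 3.8760, c_gold = y_gold − 0.102·k_gold ≈ 2.0543.
Gain: Δc = 2.0543 − 1.1966 ≈ 0.8577.

Δc ≈ 0.858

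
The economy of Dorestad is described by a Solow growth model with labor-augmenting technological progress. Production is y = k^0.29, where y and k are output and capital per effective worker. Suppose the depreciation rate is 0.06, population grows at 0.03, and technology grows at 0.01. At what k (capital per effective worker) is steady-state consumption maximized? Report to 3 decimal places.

The effective depreciation rate is n + g + δ = 0.03 + 0.01 + 0.06 = 0.1.
At the golden rule the marginal product of capital equals n+g+δ: 0.29·k^(0.29−1) = 0.1. Solving, k_gold = (0.29/0.1)^(1/0.71) ≈ 4.4799.

k_gold ≈ 4.480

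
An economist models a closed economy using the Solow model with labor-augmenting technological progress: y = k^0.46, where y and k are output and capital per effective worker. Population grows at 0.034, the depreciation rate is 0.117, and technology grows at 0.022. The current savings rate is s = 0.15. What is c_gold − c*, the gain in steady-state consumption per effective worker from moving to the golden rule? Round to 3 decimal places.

The effective depreciation rate is n + g + δ = 0.034 + 0.022 + 0.117 = 0.173.
Current steady state (s = 0.15): k* = (0.15/0.173)^(1/0.54) ≈ 0.7678, y* = 0.7678^0.46 ≈ 0.8856, c* = (1−0.15)·0.8856 ≈ 0.7527.
Maximizing c = f(k) − (n+g+δ)·k gives f'(k) = n+g+δ, i.e. 0.46·k^(0.46−1) = 0.173, so k_gold = (0.46/0.173)^(1/0.54) ≈ 6.1165.
y_gold = 6.1165^0.46 ≈ 2.3003, c_gold = y_gold − 0.173·k_gold ≈ 1.2422.
Gain: Δc = 1.2422 − 0.7527 ≈ 0.4894.

Δc ≈ 0.489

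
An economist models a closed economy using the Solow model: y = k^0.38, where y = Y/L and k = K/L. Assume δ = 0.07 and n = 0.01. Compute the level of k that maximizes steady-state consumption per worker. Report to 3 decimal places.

k_gold ≈ 12.344

n + δ = 0.01 + 0.07 = 0.08.
At the golden rule the marginal product of capital equals n+δ: 0.38·k^(0.38−1) = 0.08. Solving, k_gold = (0.38/0.08)^(1/0.62) ≈ 12.3436.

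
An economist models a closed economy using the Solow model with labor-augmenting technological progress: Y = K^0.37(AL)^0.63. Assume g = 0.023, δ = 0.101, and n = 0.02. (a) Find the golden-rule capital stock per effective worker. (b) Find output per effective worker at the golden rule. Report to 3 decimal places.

(a) k_gold ≈ 4.472; (b) y_gold ≈ 1.741

Break-even investment rate: n + g + δ = 0.02 + 0.023 + 0.101 = 0.144.
At the golden rule the marginal product of capital equals n+g+δ: 0.37·k^(0.37−1) = 0.144. Solving, k_gold = (0.37/0.144)^(1/0.63) ≈ 4.4724.
y_gold = 4.4724^0.37 ≈ 1.7406.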